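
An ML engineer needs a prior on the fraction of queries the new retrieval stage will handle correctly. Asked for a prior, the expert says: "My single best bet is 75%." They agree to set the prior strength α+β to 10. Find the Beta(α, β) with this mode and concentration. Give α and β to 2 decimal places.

α = 7.00, β = 3.00

For α,β > 1 the Beta mode is (α−1)/(α+β−2). With α+β = 10, the mode is (α−1)/8.
Set (α−1)/8 = 0.75 → α = 1 + 0.75·8 = 7.00.
β = 10 − α = 3.00.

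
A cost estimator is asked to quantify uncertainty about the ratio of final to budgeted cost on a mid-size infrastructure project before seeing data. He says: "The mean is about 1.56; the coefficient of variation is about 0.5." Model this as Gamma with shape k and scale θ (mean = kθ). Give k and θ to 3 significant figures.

k ≈ 4, θ ≈ 0.39

For Gamma(k, scale θ): mean = kθ, variance = kθ², so CV = 1/√k.
CV = 0.5, hence k = 1/CV² = 4.
Then θ = mean/k = 1.56/4 = 0.39.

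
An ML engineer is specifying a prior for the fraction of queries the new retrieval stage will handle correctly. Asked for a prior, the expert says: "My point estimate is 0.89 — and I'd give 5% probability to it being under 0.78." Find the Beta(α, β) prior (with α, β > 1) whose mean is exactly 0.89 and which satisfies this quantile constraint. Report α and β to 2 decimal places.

With mean 0.89 fixed, write α = 0.89s, β = 0.11s where s = α+β.
Need P(θ < 0.78) = 0.05 under Beta(0.89s, 0.11s). Normal approximation: (q−m)/√(m(1−m)/s) ≈ z_{0.05} = -1.64, so s ≈ 0.89·0.11·(-1.64)²/(0.78−0.89)² = 21.9.
At s = 21.9: P(θ<0.78) ≈ 0.067. Adjusting to match 0.05 gives s ≈ 27.63.
So α = 0.89·27.63 ≈ 24.59, β = 0.11·27.63 ≈ 3.04.

α ≈ 24.59, β ≈ 3.04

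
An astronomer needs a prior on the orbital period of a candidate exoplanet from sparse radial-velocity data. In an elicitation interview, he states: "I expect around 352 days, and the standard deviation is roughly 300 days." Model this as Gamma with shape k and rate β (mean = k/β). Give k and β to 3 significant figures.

k ≈ 1.38, β ≈ 0.00391

For Gamma(k, rate β): mean = k/β, variance = k/β², so CV = 1/√k.
CV = SD/mean = 300/352 = 0.8523, hence k = 1/CV² = 1.38.
Then β = k/mean = 1.38/352 = 0.00391.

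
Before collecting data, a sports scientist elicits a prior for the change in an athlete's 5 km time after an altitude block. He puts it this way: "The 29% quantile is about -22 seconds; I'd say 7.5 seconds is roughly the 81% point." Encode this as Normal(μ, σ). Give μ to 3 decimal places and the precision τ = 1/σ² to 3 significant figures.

μ = -10.594, τ = 0.00235

The p-quantile of Normal(μ,σ) is μ + z_p·σ, with z_{0.29} = -0.5534 and z_{0.81} = 0.8779.
Eliminate σ: μ = (z₂·x₁ − z₁·x₂)/(z₂ − z₁) = (0.8779·-22 − (-0.5534)·7.5)/1.431 = -10.594.
Then σ = (x₂ − x₁)/(z₂ − z₁) = (7.5 − -22)/1.431 = 20.611.
Precision τ = 1/σ² = 1/20.61² = 0.00235.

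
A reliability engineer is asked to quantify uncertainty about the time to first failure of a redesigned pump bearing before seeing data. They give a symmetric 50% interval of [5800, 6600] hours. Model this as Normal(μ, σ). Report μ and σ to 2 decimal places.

A symmetric 50% interval runs μ ± z·σ with z = 0.6745.
Half-width = 400, so σ = 400/0.6745 = 593.04.
μ is the interval midpoint, 6200.00.

μ = 6200.00, σ = 593.04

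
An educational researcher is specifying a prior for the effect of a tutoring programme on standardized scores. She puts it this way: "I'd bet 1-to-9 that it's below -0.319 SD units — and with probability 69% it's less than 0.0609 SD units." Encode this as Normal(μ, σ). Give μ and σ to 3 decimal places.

For Normal(μ,σ), the p-quantile is μ + z_p·σ. Here z_{0.1} = -1.282, z_{0.69} = 0.4959.
So -0.319 = μ − 1.282σ and 0.0609 = μ + 0.4959σ.
Subtracting: σ = (0.0609 − -0.319)/(0.4959 − (-1.282)) = 0.214.
Then μ = -0.319 − (-1.282)·0.214 = -0.045.

μ = -0.045, σ = 0.214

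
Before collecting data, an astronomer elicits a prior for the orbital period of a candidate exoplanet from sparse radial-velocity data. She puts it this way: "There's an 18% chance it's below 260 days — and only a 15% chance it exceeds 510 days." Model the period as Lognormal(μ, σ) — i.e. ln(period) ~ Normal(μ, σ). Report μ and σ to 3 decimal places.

μ ≈ 5.877, σ ≈ 0.345

If T ~ Lognormal(μ,σ) then ln T ~ Normal(μ,σ), so the p-quantile of ln T is μ + z_p·σ.
ln(260) = 5.561 and ln(510) = 6.234; z_{0.18} = -0.9154, z_{0.85} = 1.036.
σ = (6.234 − 5.561)/(1.036 − (-0.9154)) = 0.345.
μ = 5.561 − (-0.9154)·0.345 = 5.877.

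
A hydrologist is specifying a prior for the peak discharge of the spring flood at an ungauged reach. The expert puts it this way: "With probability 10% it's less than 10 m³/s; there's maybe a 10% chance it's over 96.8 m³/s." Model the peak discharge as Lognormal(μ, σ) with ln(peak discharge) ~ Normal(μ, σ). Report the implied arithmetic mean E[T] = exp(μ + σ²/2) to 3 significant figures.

If T ~ Lognormal(μ,σ) then ln T ~ Normal(μ,σ), so the p-quantile of ln T is μ + z_p·σ.
ln(10) = 2.303 and ln(96.8) = 4.573; z_{0.1} = -1.282, z_{0.9} = 1.282.
σ = (4.573 − 2.303)/(1.282 − (-1.282)) = 0.886.
μ = 2.303 − (-1.282)·0.886 = 3.438.
E[T] = exp(μ + σ²/2) = exp(3.438 + 0.3922) = 46.1 m³/s.

E[T] ≈ 46.1 m³/s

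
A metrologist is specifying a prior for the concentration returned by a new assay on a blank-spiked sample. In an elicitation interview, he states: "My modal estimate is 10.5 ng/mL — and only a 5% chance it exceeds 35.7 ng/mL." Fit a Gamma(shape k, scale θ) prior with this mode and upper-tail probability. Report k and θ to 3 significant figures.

k ≈ 2.73, θ ≈ 6.06

Gamma(k,θ) with k>1 has mode (k−1)θ, so θ = 10.5/(k−1).
Need P(X < 35.7) = 0.95 with θ tied to k this way. Start at k = 2, θ = 10.5: P(X<35.7) ≈ 0.853.
Too low — raise k to concentrate. Iterating converges to k ≈ 2.73.
Then θ = 10.5/(2.73−1) ≈ 6.06.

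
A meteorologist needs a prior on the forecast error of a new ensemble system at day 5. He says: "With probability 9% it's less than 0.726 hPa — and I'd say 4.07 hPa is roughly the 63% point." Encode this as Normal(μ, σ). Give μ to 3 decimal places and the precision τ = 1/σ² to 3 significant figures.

For Normal(μ,σ), the p-quantile is μ + z_p·σ. Here z_{0.09} = -1.341, z_{0.63} = 0.3319.
So 0.726 = μ − 1.341σ and 4.07 = μ + 0.3319σ.
Subtracting: σ = (4.07 − 0.726)/(0.3319 − (-1.341)) = 1.999.
Then μ = 0.726 − (-1.341)·1.999 = 3.407.
Precision τ = 1/σ² = 1/1.999² = 0.25.

μ = 3.407, τ = 0.25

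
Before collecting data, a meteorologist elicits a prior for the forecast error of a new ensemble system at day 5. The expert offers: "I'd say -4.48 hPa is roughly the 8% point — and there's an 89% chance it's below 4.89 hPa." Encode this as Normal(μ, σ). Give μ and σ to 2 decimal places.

μ = 0.52, σ = 3.56

The p-quantile of Normal(μ,σ) is μ + z_p·σ, with z_{0.08} = -1.405 and z_{0.89} = 1.227.
Eliminate σ: μ = (z₂·x₁ − z₁·x₂)/(z₂ − z₁) = (1.227·-4.48 − (-1.405)·4.89)/2.632 = 0.52.
Then σ = (x₂ − x₁)/(z₂ − z₁) = (4.89 − -4.48)/2.632 = 3.56.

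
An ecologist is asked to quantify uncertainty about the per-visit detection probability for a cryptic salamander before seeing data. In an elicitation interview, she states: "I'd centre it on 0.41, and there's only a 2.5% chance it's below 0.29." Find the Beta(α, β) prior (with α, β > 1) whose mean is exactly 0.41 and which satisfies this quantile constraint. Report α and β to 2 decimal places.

With mean 0.41 fixed, write α = 0.41s, β = 0.59s where s = α+β.
Need P(θ < 0.29) = 0.025 under Beta(0.41s, 0.59s). Normal approximation: (q−m)/√(m(1−m)/s) ≈ z_{0.025} = -1.96, so s ≈ 0.41·0.59·(-1.96)²/(0.29−0.41)² = 64.5.
At s = 64.5: P(θ<0.29) ≈ 0.021. Adjusting to match 0.025 gives s ≈ 60.11.
So α = 0.41·60.11 ≈ 24.65, β = 0.59·60.11 ≈ 35.47.

α ≈ 24.65, β ≈ 35.47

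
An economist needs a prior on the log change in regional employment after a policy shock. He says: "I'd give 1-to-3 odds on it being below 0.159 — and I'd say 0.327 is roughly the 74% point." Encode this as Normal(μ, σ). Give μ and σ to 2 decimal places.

For Normal(μ,σ), the p-quantile is μ + z_p·σ. Here z_{0.25} = -0.6745, z_{0.74} = 0.6433.
So 0.159 = μ − 0.6745σ and 0.327 = μ + 0.6433σ.
Subtracting: σ = (0.327 − 0.159)/(0.6433 − (-0.6745)) = 0.13.
Then μ = 0.159 − (-0.6745)·0.13 = 0.24.

μ = 0.24, σ = 0.13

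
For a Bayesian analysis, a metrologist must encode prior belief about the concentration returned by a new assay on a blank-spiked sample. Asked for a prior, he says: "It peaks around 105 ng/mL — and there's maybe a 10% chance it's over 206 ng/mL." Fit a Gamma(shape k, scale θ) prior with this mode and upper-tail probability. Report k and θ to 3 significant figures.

Gamma(k,θ) with k>1 has mode (k−1)θ, so θ = 105/(k−1).
Need P(X < 206) = 0.9 with θ tied to k this way. Start at k = 2, θ = 105: P(X<206) ≈ 0.584.
Too low — raise k to concentrate. Iterating converges to k ≈ 5.22.
Then θ = 105/(5.22−1) ≈ 24.9.

k ≈ 5.22, θ ≈ 24.9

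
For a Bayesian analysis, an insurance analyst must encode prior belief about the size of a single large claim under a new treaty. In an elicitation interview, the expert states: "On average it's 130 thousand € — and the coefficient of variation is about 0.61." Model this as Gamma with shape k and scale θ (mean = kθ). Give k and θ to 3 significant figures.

For Gamma(k, scale θ): mean = kθ, variance = kθ², so CV = 1/√k.
CV = 0.61, hence k = 1/CV² = 2.69.
Then θ = mean/k = 130/2.69 = 48.4.

k ≈ 2.69, θ ≈ 48.4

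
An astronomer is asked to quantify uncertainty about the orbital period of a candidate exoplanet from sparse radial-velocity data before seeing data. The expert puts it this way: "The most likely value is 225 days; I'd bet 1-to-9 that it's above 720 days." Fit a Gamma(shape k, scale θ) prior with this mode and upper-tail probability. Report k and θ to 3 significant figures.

Gamma(k,θ) with k>1 has mode (k−1)θ, so θ = 225/(k−1).
Need P(X < 720) = 0.9 with θ tied to k this way. Start at k = 2, θ = 225: P(X<720) ≈ 0.829.
Too low — raise k to concentrate. Iterating converges to k ≈ 2.4.
Then θ = 225/(2.4−1) ≈ 161.

k ≈ 2.4, θ ≈ 161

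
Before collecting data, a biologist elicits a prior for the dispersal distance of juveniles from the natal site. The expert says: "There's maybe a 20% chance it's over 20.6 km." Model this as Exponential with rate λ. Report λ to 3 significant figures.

P(T > 20.6) = e^(−λ·20.6) = 0.2, so λ = −ln(0.2)/20.6 = 0.0781.

λ ≈ 0.0781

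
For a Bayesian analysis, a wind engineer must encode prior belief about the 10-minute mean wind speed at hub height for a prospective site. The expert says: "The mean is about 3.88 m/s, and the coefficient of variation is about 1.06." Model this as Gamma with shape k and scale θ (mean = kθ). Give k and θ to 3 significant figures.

For Gamma(k, scale θ): mean = kθ, variance = kθ², so CV = 1/√k.
CV = 1.06, hence k = 1/CV² = 0.89.
Then θ = mean/k = 3.88/0.89 = 4.36.

k ≈ 0.89, θ ≈ 4.36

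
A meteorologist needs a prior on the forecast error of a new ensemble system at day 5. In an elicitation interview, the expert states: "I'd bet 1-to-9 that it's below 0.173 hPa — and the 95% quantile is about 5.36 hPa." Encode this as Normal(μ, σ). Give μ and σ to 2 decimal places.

μ = 2.44, σ = 1.77

The p-quantile of Normal(μ,σ) is μ + z_p·σ, with z_{0.1} = -1.282 and z_{0.95} = 1.645.
Eliminate σ: μ = (z₂·x₁ − z₁·x₂)/(z₂ − z₁) = (1.645·0.173 − (-1.282)·5.36)/2.926 = 2.44.
Then σ = (x₂ − x₁)/(z₂ − z₁) = (5.36 − 0.173)/2.926 = 1.77.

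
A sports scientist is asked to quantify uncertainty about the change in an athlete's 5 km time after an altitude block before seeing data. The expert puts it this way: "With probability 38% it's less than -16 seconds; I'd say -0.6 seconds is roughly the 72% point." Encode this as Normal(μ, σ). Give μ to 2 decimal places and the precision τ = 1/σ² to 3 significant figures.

The p-quantile of Normal(μ,σ) is μ + z_p·σ, with z_{0.38} = -0.3055 and z_{0.72} = 0.5828.
Eliminate σ: μ = (z₂·x₁ − z₁·x₂)/(z₂ − z₁) = (0.5828·-16 − (-0.3055)·-0.6)/0.8883 = -10.70.
Then σ = (x₂ − x₁)/(z₂ − z₁) = (-0.6 − -16)/0.8883 = 17.34.
Precision τ = 1/σ² = 1/17.34² = 0.00333.

μ = -10.70, τ = 0.00333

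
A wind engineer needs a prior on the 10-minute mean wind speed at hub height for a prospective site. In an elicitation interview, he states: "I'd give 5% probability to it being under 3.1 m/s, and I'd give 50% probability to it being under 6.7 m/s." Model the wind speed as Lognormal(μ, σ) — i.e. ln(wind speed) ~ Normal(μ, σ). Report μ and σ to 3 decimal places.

μ ≈ 1.902, σ ≈ 0.469

If T ~ Lognormal(μ,σ) then ln T ~ Normal(μ,σ), so the p-quantile of ln T is μ + z_p·σ.
ln(3.1) = 1.131 and ln(6.7) = 1.902; z_{0.05} = -1.645, z_{0.5} = 0.
σ = (1.902 − 1.131)/(0 − (-1.645)) = 0.469.
μ = 1.131 − (-1.645)·0.469 = 1.902.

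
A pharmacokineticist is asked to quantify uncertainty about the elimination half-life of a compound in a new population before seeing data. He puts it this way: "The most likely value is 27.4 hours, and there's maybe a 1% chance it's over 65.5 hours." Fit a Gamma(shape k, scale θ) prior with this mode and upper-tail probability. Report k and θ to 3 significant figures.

k ≈ 7.24, θ ≈ 4.39

Gamma(k,θ) with k>1 has mode (k−1)θ, so θ = 27.4/(k−1).
Need P(X < 65.5) = 0.99 with θ tied to k this way. Start at k = 2, θ = 27.4: P(X<65.5) ≈ 0.689.
Too low — raise k to concentrate. Iterating converges to k ≈ 7.24.
Then θ = 27.4/(7.24−1) ≈ 4.39.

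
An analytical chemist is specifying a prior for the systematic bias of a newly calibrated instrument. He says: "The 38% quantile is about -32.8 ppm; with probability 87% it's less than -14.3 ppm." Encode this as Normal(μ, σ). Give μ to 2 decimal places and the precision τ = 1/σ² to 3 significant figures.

μ = -28.85, τ = 0.00599

For Normal(μ,σ), the p-quantile is μ + z_p·σ. Here z_{0.38} = -0.3055, z_{0.87} = 1.126.
So -32.8 = μ − 0.3055σ and -14.3 = μ + 1.126σ.
Subtracting: σ = (-14.3 − -32.8)/(1.126 − (-0.3055)) = 12.92.
Then μ = -32.8 − (-0.3055)·12.92 = -28.85.
Precision τ = 1/σ² = 1/12.92² = 0.00599.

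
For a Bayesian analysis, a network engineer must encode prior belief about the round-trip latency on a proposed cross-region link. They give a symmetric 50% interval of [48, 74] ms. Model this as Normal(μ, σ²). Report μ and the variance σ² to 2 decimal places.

A symmetric 50% interval runs μ ± z·σ with z = 0.6745.
Half-width = 13, so σ = 13/0.6745 = 19.274 and σ² = 371.48.
μ is the interval midpoint, 61.00.

μ = 61.00, σ² = 371.48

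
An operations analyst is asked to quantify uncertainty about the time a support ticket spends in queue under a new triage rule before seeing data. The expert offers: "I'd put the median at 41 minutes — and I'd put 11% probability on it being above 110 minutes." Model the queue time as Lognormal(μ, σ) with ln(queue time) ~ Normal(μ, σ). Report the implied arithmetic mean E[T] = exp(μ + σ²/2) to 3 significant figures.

If T ~ Lognormal(μ,σ) then ln T ~ Normal(μ,σ), so the p-quantile of ln T is μ + z_p·σ.
ln(41) = 3.714 and ln(110) = 4.7; z_{0.5} = 0, z_{0.89} = 1.227.
σ = (4.7 − 3.714)/(1.227 − (0)) = 0.805.
μ = 3.714 − (0)·0.805 = 3.714.
E[T] = exp(μ + σ²/2) = exp(3.714 + 0.3237) = 56.7 minutes.

E[T] ≈ 56.7 minutes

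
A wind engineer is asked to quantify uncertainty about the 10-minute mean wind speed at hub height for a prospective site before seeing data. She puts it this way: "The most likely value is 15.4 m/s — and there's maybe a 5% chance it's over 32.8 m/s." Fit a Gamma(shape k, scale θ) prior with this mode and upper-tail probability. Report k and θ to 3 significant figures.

k ≈ 5.83, θ ≈ 3.19

Gamma(k,θ) with k>1 has mode (k−1)θ, so θ = 15.4/(k−1).
Need P(X < 32.8) = 0.95 with θ tied to k this way. Start at k = 2, θ = 15.4: P(X<32.8) ≈ 0.628.
Too low — raise k to concentrate. Iterating converges to k ≈ 5.83.
Then θ = 15.4/(5.83−1) ≈ 3.19.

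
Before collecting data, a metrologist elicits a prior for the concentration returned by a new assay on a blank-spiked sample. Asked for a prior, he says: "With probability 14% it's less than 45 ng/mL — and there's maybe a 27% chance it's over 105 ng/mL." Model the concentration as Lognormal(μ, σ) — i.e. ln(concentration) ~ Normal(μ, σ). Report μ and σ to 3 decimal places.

If T ~ Lognormal(μ,σ) then ln T ~ Normal(μ,σ), so the p-quantile of ln T is μ + z_p·σ.
ln(45) = 3.807 and ln(105) = 4.654; z_{0.14} = -1.08, z_{0.73} = 0.6128.
σ = (4.654 − 3.807)/(0.6128 − (-1.08)) = 0.500.
μ = 3.807 − (-1.08)·0.500 = 4.347.

μ ≈ 4.347, σ ≈ 0.500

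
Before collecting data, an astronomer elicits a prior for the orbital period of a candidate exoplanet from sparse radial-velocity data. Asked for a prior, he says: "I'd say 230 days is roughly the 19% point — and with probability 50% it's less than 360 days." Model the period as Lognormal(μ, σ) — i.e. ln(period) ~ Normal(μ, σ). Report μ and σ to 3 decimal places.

μ ≈ 5.886, σ ≈ 0.510

If T ~ Lognormal(μ,σ) then ln T ~ Normal(μ,σ), so the p-quantile of ln T is μ + z_p·σ.
ln(230) = 5.438 and ln(360) = 5.886; z_{0.19} = -0.8779, z_{0.5} = 0.
σ = (5.886 − 5.438)/(0 − (-0.8779)) = 0.510.
μ = 5.438 − (-0.8779)·0.510 = 5.886.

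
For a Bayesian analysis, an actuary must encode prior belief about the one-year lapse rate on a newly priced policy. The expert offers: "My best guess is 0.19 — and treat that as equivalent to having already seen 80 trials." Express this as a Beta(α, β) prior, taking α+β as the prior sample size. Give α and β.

α = 15.2, β = 64.8

Under the effective-sample-size interpretation, Beta(α, β) has prior mean α/(α+β) and prior sample size α+β.
So α+β = 80 and α/(α+β) = 0.19, giving α = 0.19·80 = 15.2 and β = 80 − 15.2 = 64.8.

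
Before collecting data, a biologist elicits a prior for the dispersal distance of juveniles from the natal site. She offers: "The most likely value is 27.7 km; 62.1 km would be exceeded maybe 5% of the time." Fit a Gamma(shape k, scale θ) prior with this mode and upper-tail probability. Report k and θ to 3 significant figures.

Gamma(k,θ) with k>1 has mode (k−1)θ, so θ = 27.7/(k−1).
Need P(X < 62.1) = 0.95 with θ tied to k this way. Start at k = 2, θ = 27.7: P(X<62.1) ≈ 0.656.
Too low — raise k to concentrate. Iterating converges to k ≈ 5.21.
Then θ = 27.7/(5.21−1) ≈ 6.57.

k ≈ 5.21, θ ≈ 6.57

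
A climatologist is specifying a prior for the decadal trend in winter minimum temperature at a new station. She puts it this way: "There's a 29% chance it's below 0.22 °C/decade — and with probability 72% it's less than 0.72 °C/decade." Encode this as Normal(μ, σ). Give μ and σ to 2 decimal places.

For Normal(μ,σ), the p-quantile is μ + z_p·σ. Here z_{0.29} = -0.5534, z_{0.72} = 0.5828.
So 0.22 = μ − 0.5534σ and 0.72 = μ + 0.5828σ.
Subtracting: σ = (0.72 − 0.22)/(0.5828 − (-0.5534)) = 0.44.
Then μ = 0.22 − (-0.5534)·0.44 = 0.46.

μ = 0.46, σ = 0.44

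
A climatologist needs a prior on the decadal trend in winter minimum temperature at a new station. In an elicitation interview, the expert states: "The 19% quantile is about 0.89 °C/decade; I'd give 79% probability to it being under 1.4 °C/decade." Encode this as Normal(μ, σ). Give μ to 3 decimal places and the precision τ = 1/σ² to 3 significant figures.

For Normal(μ,σ), the p-quantile is μ + z_p·σ. Here z_{0.19} = -0.8779, z_{0.79} = 0.8064.
So 0.89 = μ − 0.8779σ and 1.4 = μ + 0.8064σ.
Subtracting: σ = (1.4 − 0.89)/(0.8064 − (-0.8779)) = 0.303.
Then μ = 0.89 − (-0.8779)·0.303 = 1.156.
Precision τ = 1/σ² = 1/0.3028² = 10.9.

μ = 1.156, τ = 10.9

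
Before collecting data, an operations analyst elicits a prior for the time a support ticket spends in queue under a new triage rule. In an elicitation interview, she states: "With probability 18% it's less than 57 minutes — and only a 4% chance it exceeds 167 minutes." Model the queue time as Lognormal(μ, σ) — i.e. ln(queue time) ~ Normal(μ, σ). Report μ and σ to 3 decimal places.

If T ~ Lognormal(μ,σ) then ln T ~ Normal(μ,σ), so the p-quantile of ln T is μ + z_p·σ.
ln(57) = 4.043 and ln(167) = 5.118; z_{0.18} = -0.9154, z_{0.96} = 1.751.
σ = (5.118 − 4.043)/(1.751 − (-0.9154)) = 0.403.
μ = 4.043 − (-0.9154)·0.403 = 4.412.

μ ≈ 4.412, σ ≈ 0.403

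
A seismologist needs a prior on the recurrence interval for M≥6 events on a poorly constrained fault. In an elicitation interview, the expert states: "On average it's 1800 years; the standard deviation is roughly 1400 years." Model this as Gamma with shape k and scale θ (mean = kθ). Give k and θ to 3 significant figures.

For Gamma(k, scale θ): mean = kθ, variance = kθ², so CV = 1/√k.
CV = SD/mean = 1400/1800 = 0.7778, hence k = 1/CV² = 1.65.
Then θ = mean/k = 1800/1.65 = 1090.

k ≈ 1.65, θ ≈ 1090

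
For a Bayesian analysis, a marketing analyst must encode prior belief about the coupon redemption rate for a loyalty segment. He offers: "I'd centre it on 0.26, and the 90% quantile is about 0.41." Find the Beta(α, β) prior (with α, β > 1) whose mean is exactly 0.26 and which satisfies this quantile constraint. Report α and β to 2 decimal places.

With mean 0.26 fixed, write α = 0.26s, β = 0.74s where s = α+β.
Need P(θ < 0.41) = 0.9 under Beta(0.26s, 0.74s). Normal approximation: (q−m)/√(m(1−m)/s) ≈ z_{0.9} = 1.28, so s ≈ 0.26·0.74·(1.28)²/(0.41−0.26)² = 14.0.
At s = 14.0: P(θ<0.41) ≈ 0.894. Adjusting to match 0.9 gives s ≈ 14.85.
So α = 0.26·14.85 ≈ 3.86, β = 0.74·14.85 ≈ 10.99.

α ≈ 3.86, β ≈ 10.99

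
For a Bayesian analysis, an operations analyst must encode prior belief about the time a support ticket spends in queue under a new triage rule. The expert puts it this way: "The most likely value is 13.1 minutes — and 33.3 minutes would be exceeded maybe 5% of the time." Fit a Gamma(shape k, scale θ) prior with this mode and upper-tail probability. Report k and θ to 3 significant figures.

k ≈ 4.11, θ ≈ 4.21

Gamma(k,θ) with k>1 has mode (k−1)θ, so θ = 13.1/(k−1).
Need P(X < 33.3) = 0.95 with θ tied to k this way. Start at k = 2, θ = 13.1: P(X<33.3) ≈ 0.721.
Too low — raise k to concentrate. Iterating converges to k ≈ 4.11.
Then θ = 13.1/(4.11−1) ≈ 4.21.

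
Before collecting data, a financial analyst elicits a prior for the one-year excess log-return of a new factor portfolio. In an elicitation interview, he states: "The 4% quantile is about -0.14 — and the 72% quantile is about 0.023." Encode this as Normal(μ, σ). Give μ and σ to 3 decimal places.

μ = -0.018, σ = 0.070

For Normal(μ,σ), the p-quantile is μ + z_p·σ. Here z_{0.04} = -1.751, z_{0.72} = 0.5828.
So -0.14 = μ − 1.751σ and 0.023 = μ + 0.5828σ.
Subtracting: σ = (0.023 − -0.14)/(0.5828 − (-1.751)) = 0.070.
Then μ = -0.14 − (-1.751)·0.070 = -0.018.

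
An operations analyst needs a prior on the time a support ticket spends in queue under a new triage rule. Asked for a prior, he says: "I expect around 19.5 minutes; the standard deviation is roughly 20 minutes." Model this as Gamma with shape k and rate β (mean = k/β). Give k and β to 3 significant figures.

k ≈ 0.951, β ≈ 0.0487

For Gamma(k, rate β): mean = k/β, variance = k/β², so CV = 1/√k.
CV = SD/mean = 20/19.5 = 1.026, hence k = 1/CV² = 0.951.
Then β = k/mean = 0.951/19.5 = 0.0487.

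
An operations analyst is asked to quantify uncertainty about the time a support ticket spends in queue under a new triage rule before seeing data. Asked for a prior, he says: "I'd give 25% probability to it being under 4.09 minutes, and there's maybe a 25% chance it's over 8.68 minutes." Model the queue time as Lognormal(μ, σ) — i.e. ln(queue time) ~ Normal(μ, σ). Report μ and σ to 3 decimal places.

μ ≈ 1.785, σ ≈ 0.558

If T ~ Lognormal(μ,σ) then ln T ~ Normal(μ,σ), so the p-quantile of ln T is μ + z_p·σ.
ln(4.09) = 1.409 and ln(8.68) = 2.161; z_{0.25} = -0.6745, z_{0.75} = 0.6745.
σ = (2.161 − 1.409)/(0.6745 − (-0.6745)) = 0.558.
μ = 1.409 − (-0.6745)·0.558 = 1.785.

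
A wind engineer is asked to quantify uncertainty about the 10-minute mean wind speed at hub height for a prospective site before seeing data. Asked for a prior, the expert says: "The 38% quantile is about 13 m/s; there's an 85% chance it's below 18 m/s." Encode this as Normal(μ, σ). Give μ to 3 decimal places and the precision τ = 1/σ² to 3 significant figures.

For Normal(μ,σ), the p-quantile is μ + z_p·σ. Here z_{0.38} = -0.3055, z_{0.85} = 1.036.
So 13 = μ − 0.3055σ and 18 = μ + 1.036σ.
Subtracting: σ = (18 − 13)/(1.036 − (-0.3055)) = 3.726.
Then μ = 13 − (-0.3055)·3.726 = 14.138.
Precision τ = 1/σ² = 1/3.726² = 0.072.

μ = 14.138, τ = 0.072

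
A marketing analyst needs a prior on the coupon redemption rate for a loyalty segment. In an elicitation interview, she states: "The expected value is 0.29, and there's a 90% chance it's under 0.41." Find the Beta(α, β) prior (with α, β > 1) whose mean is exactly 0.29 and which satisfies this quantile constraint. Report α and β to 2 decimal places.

With mean 0.29 fixed, write α = 0.29s, β = 0.71s where s = α+β.
Need P(θ < 0.41) = 0.9 under Beta(0.29s, 0.71s). Normal approximation: (q−m)/√(m(1−m)/s) ≈ z_{0.9} = 1.28, so s ≈ 0.29·0.71·(1.28)²/(0.41−0.29)² = 23.5.
At s = 23.5: P(θ<0.41) ≈ 0.896. Adjusting to match 0.9 gives s ≈ 24.48.
So α = 0.29·24.48 ≈ 7.10, β = 0.71·24.48 ≈ 17.38.

α ≈ 7.10, β ≈ 17.38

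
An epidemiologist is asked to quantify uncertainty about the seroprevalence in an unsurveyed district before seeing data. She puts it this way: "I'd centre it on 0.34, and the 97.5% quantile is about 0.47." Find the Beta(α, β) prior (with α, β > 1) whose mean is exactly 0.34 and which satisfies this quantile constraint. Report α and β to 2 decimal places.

α ≈ 18.42, β ≈ 35.75

With mean 0.34 fixed, write α = 0.34s, β = 0.66s where s = α+β.
Need P(θ < 0.47) = 0.975 under Beta(0.34s, 0.66s). Normal approximation: (q−m)/√(m(1−m)/s) ≈ z_{0.975} = 1.96, so s ≈ 0.34·0.66·(1.96)²/(0.47−0.34)² = 51.0.
At s = 51.0: P(θ<0.47) ≈ 0.971. Adjusting to match 0.975 gives s ≈ 54.17.
So α = 0.34·54.17 ≈ 18.42, β = 0.66·54.17 ≈ 35.75.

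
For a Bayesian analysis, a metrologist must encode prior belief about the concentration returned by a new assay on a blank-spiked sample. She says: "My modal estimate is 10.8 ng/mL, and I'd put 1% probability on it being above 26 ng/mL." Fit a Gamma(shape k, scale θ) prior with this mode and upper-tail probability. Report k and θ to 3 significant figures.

Gamma(k,θ) with k>1 has mode (k−1)θ, so θ = 10.8/(k−1).
Need P(X < 26) = 0.99 with θ tied to k this way. Start at k = 2, θ = 10.8: P(X<26) ≈ 0.693.
Too low — raise k to concentrate. Iterating converges to k ≈ 7.13.
Then θ = 10.8/(7.13−1) ≈ 1.76.

k ≈ 7.13, θ ≈ 1.76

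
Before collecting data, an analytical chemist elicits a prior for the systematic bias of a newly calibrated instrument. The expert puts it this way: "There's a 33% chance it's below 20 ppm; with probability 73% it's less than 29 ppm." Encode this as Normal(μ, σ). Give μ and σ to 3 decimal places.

μ = 23.761, σ = 8.549

For Normal(μ,σ), the p-quantile is μ + z_p·σ. Here z_{0.33} = -0.4399, z_{0.73} = 0.6128.
So 20 = μ − 0.4399σ and 29 = μ + 0.6128σ.
Subtracting: σ = (29 − 20)/(0.6128 − (-0.4399)) = 8.549.
Then μ = 20 − (-0.4399)·8.549 = 23.761.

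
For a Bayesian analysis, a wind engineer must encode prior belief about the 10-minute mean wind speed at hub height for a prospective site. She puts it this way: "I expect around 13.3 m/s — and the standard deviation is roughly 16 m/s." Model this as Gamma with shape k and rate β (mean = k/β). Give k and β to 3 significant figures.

For Gamma(k, rate β): mean = k/β, variance = k/β², so CV = 1/√k.
CV = SD/mean = 16/13.3 = 1.203, hence k = 1/CV² = 0.691.
Then β = k/mean = 0.691/13.3 = 0.052.

k ≈ 0.691, β ≈ 0.052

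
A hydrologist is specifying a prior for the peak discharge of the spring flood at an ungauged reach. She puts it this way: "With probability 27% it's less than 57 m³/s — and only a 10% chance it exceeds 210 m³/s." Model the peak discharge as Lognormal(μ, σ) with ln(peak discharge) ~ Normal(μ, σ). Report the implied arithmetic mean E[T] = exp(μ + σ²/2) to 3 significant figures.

E[T] ≈ 110 m³/s

If T ~ Lognormal(μ,σ) then ln T ~ Normal(μ,σ), so the p-quantile of ln T is μ + z_p·σ.
ln(57) = 4.043 and ln(210) = 5.347; z_{0.27} = -0.6128, z_{0.9} = 1.282.
σ = (5.347 − 4.043)/(1.282 − (-0.6128)) = 0.688.
μ = 4.043 − (-0.6128)·0.688 = 4.465.
E[T] = exp(μ + σ²/2) = exp(4.465 + 0.2369) = 110 m³/s.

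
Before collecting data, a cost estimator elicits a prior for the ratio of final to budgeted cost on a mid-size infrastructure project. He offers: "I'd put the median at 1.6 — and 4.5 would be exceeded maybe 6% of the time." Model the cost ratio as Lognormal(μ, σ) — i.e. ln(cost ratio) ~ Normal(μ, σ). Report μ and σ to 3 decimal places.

If T ~ Lognormal(μ,σ) then ln T ~ Normal(μ,σ), so the p-quantile of ln T is μ + z_p·σ.
ln(1.6) = 0.47 and ln(4.5) = 1.504; z_{0.5} = 0, z_{0.94} = 1.555.
σ = (1.504 − 0.47)/(1.555 − (0)) = 0.665.
μ = 0.47 − (0)·0.665 = 0.470.

μ ≈ 0.470, σ ≈ 0.665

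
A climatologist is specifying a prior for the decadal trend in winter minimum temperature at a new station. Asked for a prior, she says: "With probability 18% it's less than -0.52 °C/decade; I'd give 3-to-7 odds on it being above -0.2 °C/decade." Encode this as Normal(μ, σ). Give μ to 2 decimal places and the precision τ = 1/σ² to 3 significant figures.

For Normal(μ,σ), the p-quantile is μ + z_p·σ. Here z_{0.18} = -0.9154, z_{0.7} = 0.5244.
So -0.52 = μ − 0.9154σ and -0.2 = μ + 0.5244σ.
Subtracting: σ = (-0.2 − -0.52)/(0.5244 − (-0.9154)) = 0.22.
Then μ = -0.52 − (-0.9154)·0.22 = -0.32.
Precision τ = 1/σ² = 1/0.2223² = 20.2.

μ = -0.32, τ = 20.2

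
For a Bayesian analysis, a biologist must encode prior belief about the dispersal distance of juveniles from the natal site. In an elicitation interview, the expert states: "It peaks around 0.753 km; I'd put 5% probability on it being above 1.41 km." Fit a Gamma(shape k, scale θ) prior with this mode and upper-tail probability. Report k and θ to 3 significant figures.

Gamma(k,θ) with k>1 has mode (k−1)θ, so θ = 0.753/(k−1).
Need P(X < 1.41) = 0.95 with θ tied to k this way. Start at k = 2, θ = 0.753: P(X<1.41) ≈ 0.558.
Too low — raise k to concentrate. Iterating converges to k ≈ 8.07.
Then θ = 0.753/(8.07−1) ≈ 0.107.

k ≈ 8.07, θ ≈ 0.107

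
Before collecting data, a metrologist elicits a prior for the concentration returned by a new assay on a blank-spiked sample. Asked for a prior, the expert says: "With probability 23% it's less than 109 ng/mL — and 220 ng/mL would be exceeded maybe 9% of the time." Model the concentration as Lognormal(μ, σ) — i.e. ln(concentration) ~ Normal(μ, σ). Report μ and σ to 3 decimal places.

μ ≈ 4.941, σ ≈ 0.338

If T ~ Lognormal(μ,σ) then ln T ~ Normal(μ,σ), so the p-quantile of ln T is μ + z_p·σ.
ln(109) = 4.691 and ln(220) = 5.394; z_{0.23} = -0.7388, z_{0.91} = 1.341.
σ = (5.394 − 4.691)/(1.341 − (-0.7388)) = 0.338.
μ = 4.691 − (-0.7388)·0.338 = 4.941.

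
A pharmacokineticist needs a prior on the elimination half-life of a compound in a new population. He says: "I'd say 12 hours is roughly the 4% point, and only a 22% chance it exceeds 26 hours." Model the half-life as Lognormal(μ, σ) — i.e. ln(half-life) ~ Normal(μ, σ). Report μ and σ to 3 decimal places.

If T ~ Lognormal(μ,σ) then ln T ~ Normal(μ,σ), so the p-quantile of ln T is μ + z_p·σ.
ln(12) = 2.485 and ln(26) = 3.258; z_{0.04} = -1.751, z_{0.78} = 0.7722.
σ = (3.258 − 2.485)/(0.7722 − (-1.751)) = 0.306.
μ = 2.485 − (-1.751)·0.306 = 3.021.

μ ≈ 3.021, σ ≈ 0.306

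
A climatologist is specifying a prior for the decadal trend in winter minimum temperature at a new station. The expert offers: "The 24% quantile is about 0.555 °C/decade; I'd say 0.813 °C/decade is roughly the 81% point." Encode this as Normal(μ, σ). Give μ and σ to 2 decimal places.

The p-quantile of Normal(μ,σ) is μ + z_p·σ, with z_{0.24} = -0.7063 and z_{0.81} = 0.8779.
Eliminate σ: μ = (z₂·x₁ − z₁·x₂)/(z₂ − z₁) = (0.8779·0.555 − (-0.7063)·0.813)/1.584 = 0.67.
Then σ = (x₂ − x₁)/(z₂ − z₁) = (0.813 − 0.555)/1.584 = 0.16.

μ = 0.67, σ = 0.16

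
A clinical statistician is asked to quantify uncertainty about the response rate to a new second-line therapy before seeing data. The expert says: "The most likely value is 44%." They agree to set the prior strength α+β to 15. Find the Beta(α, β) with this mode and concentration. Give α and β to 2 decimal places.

α = 6.72, β = 8.28

For α,β > 1 the Beta mode is (α−1)/(α+β−2). With α+β = 15, the mode is (α−1)/13.
Set (α−1)/13 = 0.44 → α = 1 + 0.44·13 = 6.72.
β = 15 − α = 8.28.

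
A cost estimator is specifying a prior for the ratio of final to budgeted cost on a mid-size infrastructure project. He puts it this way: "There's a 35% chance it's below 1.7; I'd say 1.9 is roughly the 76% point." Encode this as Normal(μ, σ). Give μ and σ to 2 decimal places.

For Normal(μ,σ), the p-quantile is μ + z_p·σ. Here z_{0.35} = -0.3853, z_{0.76} = 0.7063.
So 1.7 = μ − 0.3853σ and 1.9 = μ + 0.7063σ.
Subtracting: σ = (1.9 − 1.7)/(0.7063 − (-0.3853)) = 0.18.
Then μ = 1.7 − (-0.3853)·0.18 = 1.77.

μ = 1.77, σ = 0.18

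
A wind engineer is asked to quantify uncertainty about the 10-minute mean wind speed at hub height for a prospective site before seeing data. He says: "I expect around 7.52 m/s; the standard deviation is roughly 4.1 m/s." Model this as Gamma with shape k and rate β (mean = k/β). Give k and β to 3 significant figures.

For Gamma(k, rate β): mean = k/β, variance = k/β², so CV = 1/√k.
CV = SD/mean = 4.1/7.52 = 0.5452, hence k = 1/CV² = 3.36.
Then β = k/mean = 3.36/7.52 = 0.447.

k ≈ 3.36, β ≈ 0.447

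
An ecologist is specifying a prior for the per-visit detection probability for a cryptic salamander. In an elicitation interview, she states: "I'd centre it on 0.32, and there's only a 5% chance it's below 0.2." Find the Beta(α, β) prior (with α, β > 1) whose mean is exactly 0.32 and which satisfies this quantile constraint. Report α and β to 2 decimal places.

With mean 0.32 fixed, write α = 0.32s, β = 0.68s where s = α+β.
Need P(θ < 0.2) = 0.05 under Beta(0.32s, 0.68s). Normal approximation: (q−m)/√(m(1−m)/s) ≈ z_{0.05} = -1.64, so s ≈ 0.32·0.68·(-1.64)²/(0.2−0.32)² = 40.9.
At s = 40.9: P(θ<0.2) ≈ 0.040. Adjusting to match 0.05 gives s ≈ 36.22.
So α = 0.32·36.22 ≈ 11.59, β = 0.68·36.22 ≈ 24.63.

α ≈ 11.59, β ≈ 24.63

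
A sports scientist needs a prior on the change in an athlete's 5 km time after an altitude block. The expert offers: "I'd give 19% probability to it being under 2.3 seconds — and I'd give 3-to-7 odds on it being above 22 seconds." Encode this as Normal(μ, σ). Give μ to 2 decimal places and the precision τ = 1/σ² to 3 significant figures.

For Normal(μ,σ), the p-quantile is μ + z_p·σ. Here z_{0.19} = -0.8779, z_{0.7} = 0.5244.
So 2.3 = μ − 0.8779σ and 22 = μ + 0.5244σ.
Subtracting: σ = (22 − 2.3)/(0.5244 − (-0.8779)) = 14.05.
Then μ = 2.3 − (-0.8779)·14.05 = 14.63.
Precision τ = 1/σ² = 1/14.05² = 0.00507.

μ = 14.63, τ = 0.00507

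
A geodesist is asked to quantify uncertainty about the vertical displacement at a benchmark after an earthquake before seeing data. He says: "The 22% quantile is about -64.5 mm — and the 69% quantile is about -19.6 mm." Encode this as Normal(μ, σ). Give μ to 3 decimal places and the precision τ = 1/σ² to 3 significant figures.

μ = -37.158, τ = 0.000798

The p-quantile of Normal(μ,σ) is μ + z_p·σ, with z_{0.22} = -0.7722 and z_{0.69} = 0.4959.
Eliminate σ: μ = (z₂·x₁ − z₁·x₂)/(z₂ − z₁) = (0.4959·-64.5 − (-0.7722)·-19.6)/1.268 = -37.158.
Then σ = (x₂ − x₁)/(z₂ − z₁) = (-19.6 − -64.5)/1.268 = 35.409.
Precision τ = 1/σ² = 1/35.41² = 0.000798.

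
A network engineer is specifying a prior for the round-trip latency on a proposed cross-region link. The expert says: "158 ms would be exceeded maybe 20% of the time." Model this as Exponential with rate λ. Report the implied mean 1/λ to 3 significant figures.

P(T > 158.0) = e^(−λ·158.0) = 0.2, so λ = −ln(0.2)/158.0 = 0.0102.
Mean = 1/λ = 98.2 ms.

mean ≈ 98.2 ms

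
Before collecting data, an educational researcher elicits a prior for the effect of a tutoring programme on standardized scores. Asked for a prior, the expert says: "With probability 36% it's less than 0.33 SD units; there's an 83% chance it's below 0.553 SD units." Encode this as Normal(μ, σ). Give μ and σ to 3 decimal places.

The p-quantile of Normal(μ,σ) is μ + z_p·σ, with z_{0.36} = -0.3585 and z_{0.83} = 0.9542.
Eliminate σ: μ = (z₂·x₁ − z₁·x₂)/(z₂ − z₁) = (0.9542·0.33 − (-0.3585)·0.553)/1.313 = 0.391.
Then σ = (x₂ − x₁)/(z₂ − z₁) = (0.553 − 0.33)/1.313 = 0.170.

μ = 0.391, σ = 0.170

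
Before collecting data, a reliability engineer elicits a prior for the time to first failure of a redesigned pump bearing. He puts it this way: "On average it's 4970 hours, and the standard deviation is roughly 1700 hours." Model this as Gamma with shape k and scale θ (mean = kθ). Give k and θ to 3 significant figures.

For Gamma(k, scale θ): mean = kθ, variance = kθ², so CV = 1/√k.
CV = SD/mean = 1700/4970 = 0.3421, hence k = 1/CV² = 8.55.
Then θ = mean/k = 4970/8.55 = 581.

k ≈ 8.55, θ ≈ 581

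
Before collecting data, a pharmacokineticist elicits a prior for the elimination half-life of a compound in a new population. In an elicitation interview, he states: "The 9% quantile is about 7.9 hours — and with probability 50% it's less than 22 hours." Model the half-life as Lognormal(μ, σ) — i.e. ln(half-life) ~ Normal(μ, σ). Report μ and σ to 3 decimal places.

μ ≈ 3.091, σ ≈ 0.764

If T ~ Lognormal(μ,σ) then ln T ~ Normal(μ,σ), so the p-quantile of ln T is μ + z_p·σ.
ln(7.9) = 2.067 and ln(22) = 3.091; z_{0.09} = -1.341, z_{0.5} = 0.
σ = (3.091 − 2.067)/(0 − (-1.341)) = 0.764.
μ = 2.067 − (-1.341)·0.764 = 3.091.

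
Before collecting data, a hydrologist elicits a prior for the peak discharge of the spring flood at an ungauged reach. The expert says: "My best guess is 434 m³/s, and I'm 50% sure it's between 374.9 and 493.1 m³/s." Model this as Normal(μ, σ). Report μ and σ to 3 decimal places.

A symmetric 50% interval runs μ ± z·σ with z = 0.6745.
Half-width = 59.1, so σ = 59.1/0.6745 = 87.622.
μ is the stated best guess, 434.000.

μ = 434.000, σ = 87.622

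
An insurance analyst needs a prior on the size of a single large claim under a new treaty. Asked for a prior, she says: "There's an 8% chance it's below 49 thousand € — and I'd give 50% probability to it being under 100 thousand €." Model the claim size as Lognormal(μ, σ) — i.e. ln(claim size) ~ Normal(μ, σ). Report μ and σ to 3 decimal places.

If T ~ Lognormal(μ,σ) then ln T ~ Normal(μ,σ), so the p-quantile of ln T is μ + z_p·σ.
ln(49) = 3.892 and ln(100) = 4.605; z_{0.08} = -1.405, z_{0.5} = 0.
σ = (4.605 − 3.892)/(0 − (-1.405)) = 0.508.
μ = 3.892 − (-1.405)·0.508 = 4.605.

μ ≈ 4.605, σ ≈ 0.508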